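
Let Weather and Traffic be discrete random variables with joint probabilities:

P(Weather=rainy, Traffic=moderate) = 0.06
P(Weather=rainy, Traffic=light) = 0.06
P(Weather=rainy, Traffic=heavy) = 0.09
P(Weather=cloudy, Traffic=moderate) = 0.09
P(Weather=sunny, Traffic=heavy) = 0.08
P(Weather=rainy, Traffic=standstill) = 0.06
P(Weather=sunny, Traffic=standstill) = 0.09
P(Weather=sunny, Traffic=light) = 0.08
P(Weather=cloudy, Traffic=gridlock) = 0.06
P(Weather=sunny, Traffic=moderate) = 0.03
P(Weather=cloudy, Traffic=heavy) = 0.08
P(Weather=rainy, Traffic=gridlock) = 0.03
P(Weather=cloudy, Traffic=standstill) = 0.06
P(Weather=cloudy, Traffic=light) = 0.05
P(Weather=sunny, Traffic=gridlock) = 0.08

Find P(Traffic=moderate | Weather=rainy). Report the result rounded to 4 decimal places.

0.2000

P(Weather=rainy) = 0.06 + 0.06 + 0.09 + 0.03 + 0.06 = 0.30.
P(Traffic=moderate | Weather=rainy) = 0.06/0.30 = 0.2000.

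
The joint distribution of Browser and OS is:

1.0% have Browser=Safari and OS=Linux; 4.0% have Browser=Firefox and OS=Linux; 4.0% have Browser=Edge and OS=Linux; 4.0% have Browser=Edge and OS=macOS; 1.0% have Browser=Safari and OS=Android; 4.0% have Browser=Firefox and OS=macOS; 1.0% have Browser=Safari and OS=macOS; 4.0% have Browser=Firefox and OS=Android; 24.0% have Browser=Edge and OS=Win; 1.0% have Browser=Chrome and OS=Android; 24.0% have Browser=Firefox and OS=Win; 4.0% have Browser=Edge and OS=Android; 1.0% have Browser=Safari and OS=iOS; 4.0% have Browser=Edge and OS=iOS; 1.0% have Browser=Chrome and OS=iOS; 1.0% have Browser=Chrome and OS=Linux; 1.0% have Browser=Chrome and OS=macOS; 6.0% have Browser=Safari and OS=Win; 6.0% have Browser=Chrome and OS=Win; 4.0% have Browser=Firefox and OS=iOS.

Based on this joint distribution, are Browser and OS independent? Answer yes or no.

yes

Every cell satisfies P(Browser,OS) = P(Browser)·P(OS). For instance P(Browser=Edge) = 0.400, P(OS=Android) = 0.100, and 0.400×0.100 = 0.040 matches the joint entry. So Browser and OS are independent.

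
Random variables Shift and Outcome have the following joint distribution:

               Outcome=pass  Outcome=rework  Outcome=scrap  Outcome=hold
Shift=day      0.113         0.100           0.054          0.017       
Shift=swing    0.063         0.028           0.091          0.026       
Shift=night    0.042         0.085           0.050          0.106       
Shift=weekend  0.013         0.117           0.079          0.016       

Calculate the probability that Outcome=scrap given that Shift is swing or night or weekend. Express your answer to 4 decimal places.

0.3073

P(Shift=swing) = 0.063 + 0.028 + 0.091 + 0.026 = 0.208.
P(Shift=night) = 0.042 + 0.085 + 0.050 + 0.106 = 0.283.
P(Shift=weekend) = 0.013 + 0.117 + 0.079 + 0.016 = 0.225.
P(Shift ∈ {swing, night, weekend}) = 0.208 + 0.283 + 0.225 = 0.716; P(Outcome=scrap, Shift ∈ {swing, night, weekend}) = 0.091 + 0.050 + 0.079 = 0.220.
P(Outcome=scrap | Shift ∈ {swing, night, weekend}) = 0.220/0.716 = 0.3073.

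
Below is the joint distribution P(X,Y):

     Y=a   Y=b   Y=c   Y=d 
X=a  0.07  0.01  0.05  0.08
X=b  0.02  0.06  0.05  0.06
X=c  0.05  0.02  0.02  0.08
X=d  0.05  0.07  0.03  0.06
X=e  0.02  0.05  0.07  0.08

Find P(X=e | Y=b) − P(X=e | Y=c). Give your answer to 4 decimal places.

-0.0801

P(Y=b) = 0.01 + 0.06 + 0.02 + 0.07 + 0.05 = 0.21; P(X=e | Y=b) = 0.05/0.21 = 0.23810.
P(Y=c) = 0.05 + 0.05 + 0.02 + 0.03 + 0.07 = 0.22; P(X=e | Y=c) = 0.07/0.22 = 0.31818.
Difference = -0.0801.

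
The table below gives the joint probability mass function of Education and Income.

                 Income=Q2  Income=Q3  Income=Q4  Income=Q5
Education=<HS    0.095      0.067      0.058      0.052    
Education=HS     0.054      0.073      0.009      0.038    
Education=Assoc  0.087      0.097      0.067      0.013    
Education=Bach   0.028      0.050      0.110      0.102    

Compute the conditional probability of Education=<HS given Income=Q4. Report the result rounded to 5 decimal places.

P(Income=Q4) = 0.058 + 0.009 + 0.067 + 0.110 = 0.244.
P(Education=<HS | Income=Q4) = 0.058/0.244 = 0.23770.

0.23770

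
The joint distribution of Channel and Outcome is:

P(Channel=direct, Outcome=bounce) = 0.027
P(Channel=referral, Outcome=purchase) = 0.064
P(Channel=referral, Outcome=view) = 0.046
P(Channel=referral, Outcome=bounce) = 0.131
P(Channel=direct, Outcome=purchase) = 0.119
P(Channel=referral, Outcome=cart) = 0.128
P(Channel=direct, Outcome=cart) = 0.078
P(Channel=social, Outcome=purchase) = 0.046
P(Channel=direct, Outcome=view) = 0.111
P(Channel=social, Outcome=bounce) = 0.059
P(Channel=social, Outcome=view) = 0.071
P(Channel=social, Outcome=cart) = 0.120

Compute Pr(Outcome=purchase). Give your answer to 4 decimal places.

P(Outcome=purchase) = 0.046 + 0.119 + 0.064 = 0.229.

0.2290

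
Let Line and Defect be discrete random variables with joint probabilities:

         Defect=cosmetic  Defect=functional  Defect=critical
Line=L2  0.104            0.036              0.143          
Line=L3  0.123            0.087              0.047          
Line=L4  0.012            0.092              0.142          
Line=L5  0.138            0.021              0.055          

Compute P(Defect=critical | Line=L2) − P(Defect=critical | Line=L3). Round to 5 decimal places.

0.32242

P(Line=L2) = 0.104 + 0.036 + 0.143 = 0.283; P(Defect=critical | Line=L2) = 0.143/0.283 = 0.505300.
P(Line=L3) = 0.123 + 0.087 + 0.047 = 0.257; P(Defect=critical | Line=L3) = 0.047/0.257 = 0.182879.
Difference = 0.32242.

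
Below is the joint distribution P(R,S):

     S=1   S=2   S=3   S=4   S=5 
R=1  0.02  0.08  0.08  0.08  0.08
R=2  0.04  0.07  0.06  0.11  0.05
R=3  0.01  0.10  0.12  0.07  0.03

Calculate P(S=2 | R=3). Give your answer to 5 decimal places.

0.30303

P(R=3) = 0.01 + 0.10 + 0.12 + 0.07 + 0.03 = 0.33.
P(S=2 | R=3) = 0.10/0.33 = 0.30303.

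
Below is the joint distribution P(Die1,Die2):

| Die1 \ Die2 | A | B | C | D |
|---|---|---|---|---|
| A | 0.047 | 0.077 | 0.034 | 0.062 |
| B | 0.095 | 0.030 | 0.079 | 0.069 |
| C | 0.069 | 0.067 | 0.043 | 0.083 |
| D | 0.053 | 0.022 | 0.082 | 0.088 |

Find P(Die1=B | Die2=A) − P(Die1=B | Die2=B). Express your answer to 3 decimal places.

0.207

P(Die2=A) = 0.047 + 0.095 + 0.069 + 0.053 = 0.264; P(Die1=B | Die2=A) = 0.095/0.264 = 0.3598.
P(Die2=B) = 0.077 + 0.030 + 0.067 + 0.022 = 0.196; P(Die1=B | Die2=B) = 0.030/0.196 = 0.1531.
Difference = 0.207.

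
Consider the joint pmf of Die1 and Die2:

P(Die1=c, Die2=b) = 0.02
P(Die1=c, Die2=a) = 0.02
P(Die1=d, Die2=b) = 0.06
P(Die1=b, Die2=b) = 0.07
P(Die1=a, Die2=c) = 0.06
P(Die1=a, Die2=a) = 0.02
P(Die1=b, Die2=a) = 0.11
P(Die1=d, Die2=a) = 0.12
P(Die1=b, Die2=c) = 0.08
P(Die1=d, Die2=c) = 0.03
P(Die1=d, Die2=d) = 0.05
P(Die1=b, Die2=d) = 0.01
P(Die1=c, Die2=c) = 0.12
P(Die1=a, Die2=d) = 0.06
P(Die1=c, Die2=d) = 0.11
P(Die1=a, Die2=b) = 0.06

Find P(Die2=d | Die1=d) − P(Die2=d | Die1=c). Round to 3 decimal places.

-0.215

P(Die1=d) = 0.12 + 0.06 + 0.03 + 0.05 = 0.26; P(Die2=d | Die1=d) = 0.05/0.26 = 0.1923.
P(Die1=c) = 0.02 + 0.02 + 0.12 + 0.11 = 0.27; P(Die2=d | Die1=c) = 0.11/0.27 = 0.4074.
Difference = -0.215.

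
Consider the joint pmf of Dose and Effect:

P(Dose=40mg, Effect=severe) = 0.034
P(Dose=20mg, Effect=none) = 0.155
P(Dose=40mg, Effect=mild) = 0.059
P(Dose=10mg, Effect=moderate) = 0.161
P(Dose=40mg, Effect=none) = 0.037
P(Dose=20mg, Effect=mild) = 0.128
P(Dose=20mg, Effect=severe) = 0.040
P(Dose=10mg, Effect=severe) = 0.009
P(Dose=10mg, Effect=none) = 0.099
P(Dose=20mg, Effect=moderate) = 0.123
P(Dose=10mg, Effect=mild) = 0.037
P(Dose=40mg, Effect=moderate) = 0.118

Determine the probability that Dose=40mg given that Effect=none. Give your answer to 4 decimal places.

0.1271

P(Effect=none) = 0.099 + 0.155 + 0.037 = 0.291.
P(Dose=40mg | Effect=none) = 0.037/0.291 = 0.1271.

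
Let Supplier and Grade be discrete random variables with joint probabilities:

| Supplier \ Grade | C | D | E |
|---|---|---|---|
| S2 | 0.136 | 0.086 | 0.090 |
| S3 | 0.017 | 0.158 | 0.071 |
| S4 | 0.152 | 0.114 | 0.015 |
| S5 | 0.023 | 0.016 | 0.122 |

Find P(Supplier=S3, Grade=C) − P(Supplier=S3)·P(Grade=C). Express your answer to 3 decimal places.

P(Supplier=S3) = 0.017 + 0.158 + 0.071 = 0.246.
P(Grade=C) = 0.136 + 0.017 + 0.152 + 0.023 = 0.328.
P(Supplier=S3, Grade=C) − P(Supplier=S3)P(Grade=C) = 0.017 − 0.246×0.328 = -0.064.

-0.064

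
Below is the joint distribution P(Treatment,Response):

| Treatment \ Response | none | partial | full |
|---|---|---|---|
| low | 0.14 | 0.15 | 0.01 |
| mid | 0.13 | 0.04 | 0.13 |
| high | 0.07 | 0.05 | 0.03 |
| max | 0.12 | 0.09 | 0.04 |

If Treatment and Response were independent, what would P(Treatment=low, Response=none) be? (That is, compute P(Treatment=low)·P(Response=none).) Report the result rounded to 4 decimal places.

P(Treatment=low) = 0.14 + 0.15 + 0.01 = 0.30.
P(Response=none) = 0.14 + 0.13 + 0.07 + 0.12 = 0.46.
Product: 0.30 × 0.46 = 0.1380.

0.1380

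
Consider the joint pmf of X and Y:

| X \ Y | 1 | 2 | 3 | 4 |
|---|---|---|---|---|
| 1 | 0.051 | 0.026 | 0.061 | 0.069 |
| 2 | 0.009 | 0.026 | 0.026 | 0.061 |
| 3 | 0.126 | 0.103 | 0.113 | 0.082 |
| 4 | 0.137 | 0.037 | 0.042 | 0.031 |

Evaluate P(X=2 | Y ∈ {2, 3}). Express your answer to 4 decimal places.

P(Y=2) = 0.026 + 0.026 + 0.103 + 0.037 = 0.192.
P(Y=3) = 0.061 + 0.026 + 0.113 + 0.042 = 0.242.
P(Y ∈ {2, 3}) = 0.192 + 0.242 = 0.434; P(X=2, Y ∈ {2, 3}) = 0.026 + 0.026 = 0.052.
P(X=2 | Y ∈ {2, 3}) = 0.052/0.434 = 0.1198.

0.1198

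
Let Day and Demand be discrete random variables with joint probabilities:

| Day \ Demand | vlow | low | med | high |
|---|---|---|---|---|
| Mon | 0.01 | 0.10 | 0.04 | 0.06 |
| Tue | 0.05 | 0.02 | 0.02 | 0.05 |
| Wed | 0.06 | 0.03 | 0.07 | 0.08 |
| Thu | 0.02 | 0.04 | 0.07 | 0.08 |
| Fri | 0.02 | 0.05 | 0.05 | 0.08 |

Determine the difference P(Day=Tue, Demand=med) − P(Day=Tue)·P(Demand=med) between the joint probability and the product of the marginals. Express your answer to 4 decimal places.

P(Day=Tue) = 0.05 + 0.02 + 0.02 + 0.05 = 0.14.
P(Demand=med) = 0.04 + 0.02 + 0.07 + 0.07 + 0.05 = 0.25.
P(Day=Tue, Demand=med) − P(Day=Tue)P(Demand=med) = 0.02 − 0.14×0.25 = -0.0150.

-0.0150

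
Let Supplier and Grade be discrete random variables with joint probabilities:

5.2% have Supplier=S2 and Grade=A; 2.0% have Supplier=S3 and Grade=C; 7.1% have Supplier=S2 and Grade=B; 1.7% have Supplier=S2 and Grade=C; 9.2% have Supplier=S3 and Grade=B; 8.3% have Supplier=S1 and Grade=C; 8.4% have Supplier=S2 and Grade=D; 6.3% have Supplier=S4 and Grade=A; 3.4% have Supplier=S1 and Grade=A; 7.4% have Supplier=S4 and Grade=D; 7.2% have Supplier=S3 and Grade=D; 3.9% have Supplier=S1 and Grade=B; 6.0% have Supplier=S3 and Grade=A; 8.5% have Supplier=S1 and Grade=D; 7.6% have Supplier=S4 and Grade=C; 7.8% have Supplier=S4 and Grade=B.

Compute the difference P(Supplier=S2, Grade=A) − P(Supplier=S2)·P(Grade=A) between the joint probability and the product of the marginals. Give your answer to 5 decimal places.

0.00518

P(Supplier=S2) = 0.052 + 0.071 + 0.017 + 0.084 = 0.224.
P(Grade=A) = 0.034 + 0.052 + 0.060 + 0.063 = 0.209.
P(Supplier=S2, Grade=A) − P(Supplier=S2)P(Grade=A) = 0.052 − 0.224×0.209 = 0.00518.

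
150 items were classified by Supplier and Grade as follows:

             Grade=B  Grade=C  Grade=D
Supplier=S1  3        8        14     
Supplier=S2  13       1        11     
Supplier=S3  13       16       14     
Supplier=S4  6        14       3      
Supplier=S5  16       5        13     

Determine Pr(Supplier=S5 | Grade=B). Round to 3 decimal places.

0.314

Total with Grade=B: 3 + 13 + 13 + 6 + 16 = 51.
P(Supplier=S5 | Grade=B) = 16/51 = 0.314.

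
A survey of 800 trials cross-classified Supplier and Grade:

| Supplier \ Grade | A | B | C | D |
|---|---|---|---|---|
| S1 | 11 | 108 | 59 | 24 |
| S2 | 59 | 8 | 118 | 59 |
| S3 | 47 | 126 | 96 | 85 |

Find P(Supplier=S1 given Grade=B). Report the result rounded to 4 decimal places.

0.4463

Total with Grade=B: 108 + 8 + 126 = 242.
P(Supplier=S1 | Grade=B) = 108/242 = 0.4463.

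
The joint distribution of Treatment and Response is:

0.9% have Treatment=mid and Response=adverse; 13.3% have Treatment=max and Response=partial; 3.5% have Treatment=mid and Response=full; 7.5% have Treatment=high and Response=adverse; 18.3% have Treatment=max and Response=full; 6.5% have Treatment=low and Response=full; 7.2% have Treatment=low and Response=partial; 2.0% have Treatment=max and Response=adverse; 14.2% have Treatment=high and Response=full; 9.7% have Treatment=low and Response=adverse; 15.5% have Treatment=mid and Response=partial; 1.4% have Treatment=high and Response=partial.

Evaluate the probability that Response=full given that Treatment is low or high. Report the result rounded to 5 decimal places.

P(Treatment=low) = 0.072 + 0.065 + 0.097 = 0.234.
P(Treatment=high) = 0.014 + 0.142 + 0.075 = 0.231.
P(Treatment ∈ {low, high}) = 0.234 + 0.231 = 0.465; P(Response=full, Treatment ∈ {low, high}) = 0.065 + 0.142 = 0.207.
P(Response=full | Treatment ∈ {low, high}) = 0.207/0.465 = 0.44516.

0.44516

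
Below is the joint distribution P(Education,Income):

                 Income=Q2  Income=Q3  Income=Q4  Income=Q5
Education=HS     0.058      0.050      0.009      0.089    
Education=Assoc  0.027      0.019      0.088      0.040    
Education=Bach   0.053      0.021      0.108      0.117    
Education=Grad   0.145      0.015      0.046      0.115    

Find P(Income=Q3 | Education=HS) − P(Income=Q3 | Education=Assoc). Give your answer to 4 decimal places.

0.1335

P(Education=HS) = 0.058 + 0.050 + 0.009 + 0.089 = 0.206; P(Income=Q3 | Education=HS) = 0.050/0.206 = 0.24272.
P(Education=Assoc) = 0.027 + 0.019 + 0.088 + 0.040 = 0.174; P(Income=Q3 | Education=Assoc) = 0.019/0.174 = 0.10920.
Difference = 0.1335.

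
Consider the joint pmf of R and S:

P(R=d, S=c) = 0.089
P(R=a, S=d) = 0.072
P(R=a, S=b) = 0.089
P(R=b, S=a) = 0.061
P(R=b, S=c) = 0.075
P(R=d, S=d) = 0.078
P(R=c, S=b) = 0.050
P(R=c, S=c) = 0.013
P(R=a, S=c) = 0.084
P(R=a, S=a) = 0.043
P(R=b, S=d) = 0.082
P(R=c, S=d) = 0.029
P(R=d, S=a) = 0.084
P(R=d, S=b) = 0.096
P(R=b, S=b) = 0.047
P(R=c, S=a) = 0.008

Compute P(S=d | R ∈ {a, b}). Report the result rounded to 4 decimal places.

0.2785

P(R=a) = 0.043 + 0.089 + 0.084 + 0.072 = 0.288.
P(R=b) = 0.061 + 0.047 + 0.075 + 0.082 = 0.265.
P(R ∈ {a, b}) = 0.288 + 0.265 = 0.553; P(S=d, R ∈ {a, b}) = 0.072 + 0.082 = 0.154.
P(S=d | R ∈ {a, b}) = 0.154/0.553 = 0.2785.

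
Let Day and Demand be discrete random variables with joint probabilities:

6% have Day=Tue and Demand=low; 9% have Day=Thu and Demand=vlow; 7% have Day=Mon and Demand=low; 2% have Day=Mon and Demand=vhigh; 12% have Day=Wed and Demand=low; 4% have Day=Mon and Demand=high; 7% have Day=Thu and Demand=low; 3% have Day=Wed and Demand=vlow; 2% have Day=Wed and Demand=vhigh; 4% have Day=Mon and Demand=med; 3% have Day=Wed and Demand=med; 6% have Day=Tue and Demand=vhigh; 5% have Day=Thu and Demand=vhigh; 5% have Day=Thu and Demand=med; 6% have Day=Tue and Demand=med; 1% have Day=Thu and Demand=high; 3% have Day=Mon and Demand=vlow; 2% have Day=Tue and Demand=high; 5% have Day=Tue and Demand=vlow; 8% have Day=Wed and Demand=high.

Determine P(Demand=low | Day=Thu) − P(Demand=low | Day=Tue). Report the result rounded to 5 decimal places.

0.01926

P(Day=Thu) = 0.09 + 0.07 + 0.05 + 0.01 + 0.05 = 0.27; P(Demand=low | Day=Thu) = 0.07/0.27 = 0.259259.
P(Day=Tue) = 0.05 + 0.06 + 0.06 + 0.02 + 0.06 = 0.25; P(Demand=low | Day=Tue) = 0.06/0.25 = 0.240000.
Difference = 0.01926.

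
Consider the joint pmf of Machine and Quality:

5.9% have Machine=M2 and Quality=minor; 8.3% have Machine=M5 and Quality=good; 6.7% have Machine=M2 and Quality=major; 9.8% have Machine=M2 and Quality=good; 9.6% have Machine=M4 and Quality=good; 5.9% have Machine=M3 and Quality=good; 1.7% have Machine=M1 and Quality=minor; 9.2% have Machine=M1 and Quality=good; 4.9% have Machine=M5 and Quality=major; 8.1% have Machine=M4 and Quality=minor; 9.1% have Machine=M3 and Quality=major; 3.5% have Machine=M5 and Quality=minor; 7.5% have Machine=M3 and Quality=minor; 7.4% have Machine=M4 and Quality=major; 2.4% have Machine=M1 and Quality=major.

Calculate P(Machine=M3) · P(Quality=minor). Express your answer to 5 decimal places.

P(Machine=M3) = 0.059 + 0.075 + 0.091 = 0.225.
P(Quality=minor) = 0.017 + 0.059 + 0.075 + 0.081 + 0.035 = 0.267.
Product: 0.225 × 0.267 = 0.06008.

0.06008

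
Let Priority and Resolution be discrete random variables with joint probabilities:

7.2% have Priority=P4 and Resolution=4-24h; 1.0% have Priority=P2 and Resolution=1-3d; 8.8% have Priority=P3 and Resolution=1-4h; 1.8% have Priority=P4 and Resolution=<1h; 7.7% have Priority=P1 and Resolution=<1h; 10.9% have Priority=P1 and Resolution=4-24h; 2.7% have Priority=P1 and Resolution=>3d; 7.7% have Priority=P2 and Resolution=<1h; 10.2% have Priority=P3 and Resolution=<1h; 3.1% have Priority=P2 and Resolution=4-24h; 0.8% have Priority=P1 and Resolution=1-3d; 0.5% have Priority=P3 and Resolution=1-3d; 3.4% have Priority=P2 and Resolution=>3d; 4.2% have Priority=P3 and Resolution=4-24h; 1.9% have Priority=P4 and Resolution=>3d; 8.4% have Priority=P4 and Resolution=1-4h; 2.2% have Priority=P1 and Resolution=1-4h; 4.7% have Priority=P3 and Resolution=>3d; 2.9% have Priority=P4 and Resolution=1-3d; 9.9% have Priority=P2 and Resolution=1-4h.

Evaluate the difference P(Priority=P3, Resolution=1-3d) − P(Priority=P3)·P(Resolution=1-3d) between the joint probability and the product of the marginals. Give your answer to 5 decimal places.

P(Priority=P3) = 0.102 + 0.088 + 0.042 + 0.005 + 0.047 = 0.284.
P(Resolution=1-3d) = 0.008 + 0.010 + 0.005 + 0.029 = 0.052.
P(Priority=P3, Resolution=1-3d) − P(Priority=P3)P(Resolution=1-3d) = 0.005 − 0.284×0.052 = -0.00977.

-0.00977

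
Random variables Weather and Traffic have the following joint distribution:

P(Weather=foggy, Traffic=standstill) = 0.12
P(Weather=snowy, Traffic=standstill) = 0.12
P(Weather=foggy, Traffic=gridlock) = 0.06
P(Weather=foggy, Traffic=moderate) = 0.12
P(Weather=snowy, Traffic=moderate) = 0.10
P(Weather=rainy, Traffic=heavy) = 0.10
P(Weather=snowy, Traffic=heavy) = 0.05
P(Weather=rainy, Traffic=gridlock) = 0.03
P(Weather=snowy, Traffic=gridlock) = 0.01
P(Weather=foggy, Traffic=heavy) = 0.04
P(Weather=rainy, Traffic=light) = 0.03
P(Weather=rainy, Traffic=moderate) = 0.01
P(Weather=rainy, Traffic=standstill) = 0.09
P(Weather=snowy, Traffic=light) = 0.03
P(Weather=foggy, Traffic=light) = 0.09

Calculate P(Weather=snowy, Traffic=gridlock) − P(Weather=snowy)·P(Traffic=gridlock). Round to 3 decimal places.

P(Weather=snowy) = 0.03 + 0.10 + 0.05 + 0.01 + 0.12 = 0.31.
P(Traffic=gridlock) = 0.03 + 0.01 + 0.06 = 0.10.
P(Weather=snowy, Traffic=gridlock) − P(Weather=snowy)P(Traffic=gridlock) = 0.01 − 0.31×0.10 = -0.021.

-0.021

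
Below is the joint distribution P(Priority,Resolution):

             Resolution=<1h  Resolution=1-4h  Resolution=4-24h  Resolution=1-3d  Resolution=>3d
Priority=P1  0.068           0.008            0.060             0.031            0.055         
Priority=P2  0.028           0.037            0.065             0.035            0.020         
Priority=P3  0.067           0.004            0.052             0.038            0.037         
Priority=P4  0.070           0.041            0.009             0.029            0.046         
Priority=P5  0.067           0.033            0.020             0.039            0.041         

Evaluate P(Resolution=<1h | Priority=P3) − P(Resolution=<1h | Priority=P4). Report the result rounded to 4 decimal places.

-0.0206

P(Priority=P3) = 0.067 + 0.004 + 0.052 + 0.038 + 0.037 = 0.198; P(Resolution=<1h | Priority=P3) = 0.067/0.198 = 0.33838.
P(Priority=P4) = 0.070 + 0.041 + 0.009 + 0.029 + 0.046 = 0.195; P(Resolution=<1h | Priority=P4) = 0.070/0.195 = 0.35897.
Difference = -0.0206.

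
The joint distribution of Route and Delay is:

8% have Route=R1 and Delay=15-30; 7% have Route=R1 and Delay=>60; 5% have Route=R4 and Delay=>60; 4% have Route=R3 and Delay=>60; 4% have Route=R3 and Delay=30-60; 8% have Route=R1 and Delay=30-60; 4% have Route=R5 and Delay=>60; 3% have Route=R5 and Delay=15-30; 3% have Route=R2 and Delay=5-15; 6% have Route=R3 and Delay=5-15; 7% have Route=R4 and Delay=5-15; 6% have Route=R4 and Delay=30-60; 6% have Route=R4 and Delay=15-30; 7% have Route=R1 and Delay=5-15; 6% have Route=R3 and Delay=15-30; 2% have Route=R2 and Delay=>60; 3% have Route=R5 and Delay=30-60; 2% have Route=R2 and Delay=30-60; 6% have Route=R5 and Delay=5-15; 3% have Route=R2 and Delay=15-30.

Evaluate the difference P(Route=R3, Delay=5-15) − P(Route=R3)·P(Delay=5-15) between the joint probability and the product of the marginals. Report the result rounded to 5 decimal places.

P(Route=R3) = 0.06 + 0.06 + 0.04 + 0.04 = 0.20.
P(Delay=5-15) = 0.07 + 0.03 + 0.06 + 0.07 + 0.06 = 0.29.
P(Route=R3, Delay=5-15) − P(Route=R3)P(Delay=5-15) = 0.06 − 0.20×0.29 = 0.00200.

0.00200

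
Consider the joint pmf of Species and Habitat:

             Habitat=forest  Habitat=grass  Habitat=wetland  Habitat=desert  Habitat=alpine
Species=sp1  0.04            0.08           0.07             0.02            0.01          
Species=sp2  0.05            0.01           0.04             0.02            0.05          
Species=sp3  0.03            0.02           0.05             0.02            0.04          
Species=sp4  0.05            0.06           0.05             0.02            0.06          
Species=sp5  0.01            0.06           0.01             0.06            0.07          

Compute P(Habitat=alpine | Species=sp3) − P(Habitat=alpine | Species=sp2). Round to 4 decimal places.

P(Species=sp3) = 0.03 + 0.02 + 0.05 + 0.02 + 0.04 = 0.16; P(Habitat=alpine | Species=sp3) = 0.04/0.16 = 0.25000.
P(Species=sp2) = 0.05 + 0.01 + 0.04 + 0.02 + 0.05 = 0.17; P(Habitat=alpine | Species=sp2) = 0.05/0.17 = 0.29412.
Difference = -0.0441.

-0.0441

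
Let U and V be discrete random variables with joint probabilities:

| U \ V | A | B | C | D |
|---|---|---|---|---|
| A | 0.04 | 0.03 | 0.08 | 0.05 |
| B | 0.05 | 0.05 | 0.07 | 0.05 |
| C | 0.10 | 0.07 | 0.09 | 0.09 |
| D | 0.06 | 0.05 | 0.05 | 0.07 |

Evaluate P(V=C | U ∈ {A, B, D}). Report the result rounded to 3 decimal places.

P(U=A) = 0.04 + 0.03 + 0.08 + 0.05 = 0.20.
P(U=B) = 0.05 + 0.05 + 0.07 + 0.05 = 0.22.
P(U=D) = 0.06 + 0.05 + 0.05 + 0.07 = 0.23.
P(U ∈ {A, B, D}) = 0.20 + 0.22 + 0.23 = 0.65; P(V=C, U ∈ {A, B, D}) = 0.08 + 0.07 + 0.05 = 0.20.
P(V=C | U ∈ {A, B, D}) = 0.20/0.65 = 0.308.

0.308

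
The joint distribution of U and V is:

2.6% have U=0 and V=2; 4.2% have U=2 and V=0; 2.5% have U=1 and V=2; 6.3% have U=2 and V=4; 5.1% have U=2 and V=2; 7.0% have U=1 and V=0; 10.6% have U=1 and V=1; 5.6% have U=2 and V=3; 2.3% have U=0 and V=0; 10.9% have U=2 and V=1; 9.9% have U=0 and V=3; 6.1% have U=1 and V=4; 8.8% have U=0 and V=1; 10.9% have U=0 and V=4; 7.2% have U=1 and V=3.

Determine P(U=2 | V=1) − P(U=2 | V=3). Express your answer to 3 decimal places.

0.113

P(V=1) = 0.088 + 0.106 + 0.109 = 0.303; P(U=2 | V=1) = 0.109/0.303 = 0.3597.
P(V=3) = 0.099 + 0.072 + 0.056 = 0.227; P(U=2 | V=3) = 0.056/0.227 = 0.2467.
Difference = 0.113.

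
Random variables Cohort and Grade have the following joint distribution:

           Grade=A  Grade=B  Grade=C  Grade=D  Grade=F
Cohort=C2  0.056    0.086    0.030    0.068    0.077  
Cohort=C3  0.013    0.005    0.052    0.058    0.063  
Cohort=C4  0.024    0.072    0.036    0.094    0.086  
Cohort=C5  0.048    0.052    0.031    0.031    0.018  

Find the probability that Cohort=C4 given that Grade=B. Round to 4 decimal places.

P(Grade=B) = 0.086 + 0.005 + 0.072 + 0.052 = 0.215.
P(Cohort=C4 | Grade=B) = 0.072/0.215 = 0.3349.

0.3349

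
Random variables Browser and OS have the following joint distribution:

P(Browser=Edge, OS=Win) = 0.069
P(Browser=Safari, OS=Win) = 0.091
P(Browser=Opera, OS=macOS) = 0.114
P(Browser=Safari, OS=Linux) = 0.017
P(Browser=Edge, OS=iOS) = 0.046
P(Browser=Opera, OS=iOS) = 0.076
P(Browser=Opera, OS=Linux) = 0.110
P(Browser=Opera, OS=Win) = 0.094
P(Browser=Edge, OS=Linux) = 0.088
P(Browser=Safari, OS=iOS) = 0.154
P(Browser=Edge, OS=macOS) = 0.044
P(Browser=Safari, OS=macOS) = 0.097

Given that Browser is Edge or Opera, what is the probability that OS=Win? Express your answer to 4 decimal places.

P(Browser=Edge) = 0.069 + 0.044 + 0.088 + 0.046 = 0.247.
P(Browser=Opera) = 0.094 + 0.114 + 0.110 + 0.076 = 0.394.
P(Browser ∈ {Edge, Opera}) = 0.247 + 0.394 = 0.641; P(OS=Win, Browser ∈ {Edge, Opera}) = 0.069 + 0.094 = 0.163.
P(OS=Win | Browser ∈ {Edge, Opera}) = 0.163/0.641 = 0.2543.

0.2543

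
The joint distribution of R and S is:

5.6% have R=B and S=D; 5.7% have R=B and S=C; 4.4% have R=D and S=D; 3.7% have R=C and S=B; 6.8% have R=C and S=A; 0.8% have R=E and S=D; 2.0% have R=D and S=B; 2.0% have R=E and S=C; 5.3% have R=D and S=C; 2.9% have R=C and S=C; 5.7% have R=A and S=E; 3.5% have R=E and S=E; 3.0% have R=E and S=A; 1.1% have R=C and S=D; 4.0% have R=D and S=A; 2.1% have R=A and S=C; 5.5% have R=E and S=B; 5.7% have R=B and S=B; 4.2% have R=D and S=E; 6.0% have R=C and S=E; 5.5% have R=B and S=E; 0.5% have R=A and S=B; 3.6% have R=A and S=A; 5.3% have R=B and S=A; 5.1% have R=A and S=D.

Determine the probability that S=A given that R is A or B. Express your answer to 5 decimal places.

P(R=A) = 0.036 + 0.005 + 0.021 + 0.051 + 0.057 = 0.170.
P(R=B) = 0.053 + 0.057 + 0.057 + 0.056 + 0.055 = 0.278.
P(R ∈ {A, B}) = 0.170 + 0.278 = 0.448; P(S=A, R ∈ {A, B}) = 0.036 + 0.053 = 0.089.
P(S=A | R ∈ {A, B}) = 0.089/0.448 = 0.19866.

0.19866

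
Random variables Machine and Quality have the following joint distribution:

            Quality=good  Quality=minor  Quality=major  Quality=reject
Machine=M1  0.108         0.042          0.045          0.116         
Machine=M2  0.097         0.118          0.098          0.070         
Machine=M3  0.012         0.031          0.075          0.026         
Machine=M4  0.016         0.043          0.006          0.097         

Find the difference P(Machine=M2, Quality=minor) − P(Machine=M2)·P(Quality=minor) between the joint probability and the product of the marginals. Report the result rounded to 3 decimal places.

0.028

P(Machine=M2) = 0.097 + 0.118 + 0.098 + 0.070 = 0.383.
P(Quality=minor) = 0.042 + 0.118 + 0.031 + 0.043 = 0.234.
P(Machine=M2, Quality=minor) − P(Machine=M2)P(Quality=minor) = 0.118 − 0.383×0.234 = 0.028.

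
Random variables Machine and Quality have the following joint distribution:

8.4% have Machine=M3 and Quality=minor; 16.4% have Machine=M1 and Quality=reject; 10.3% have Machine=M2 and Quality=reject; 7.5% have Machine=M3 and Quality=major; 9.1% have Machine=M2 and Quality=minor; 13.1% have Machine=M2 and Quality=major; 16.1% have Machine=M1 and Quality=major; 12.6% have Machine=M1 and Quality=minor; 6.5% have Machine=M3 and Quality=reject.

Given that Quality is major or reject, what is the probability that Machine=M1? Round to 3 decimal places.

P(Quality=major) = 0.161 + 0.131 + 0.075 = 0.367.
P(Quality=reject) = 0.164 + 0.103 + 0.065 = 0.332.
P(Quality ∈ {major, reject}) = 0.367 + 0.332 = 0.699; P(Machine=M1, Quality ∈ {major, reject}) = 0.161 + 0.164 = 0.325.
P(Machine=M1 | Quality ∈ {major, reject}) = 0.325/0.699 = 0.465.

0.465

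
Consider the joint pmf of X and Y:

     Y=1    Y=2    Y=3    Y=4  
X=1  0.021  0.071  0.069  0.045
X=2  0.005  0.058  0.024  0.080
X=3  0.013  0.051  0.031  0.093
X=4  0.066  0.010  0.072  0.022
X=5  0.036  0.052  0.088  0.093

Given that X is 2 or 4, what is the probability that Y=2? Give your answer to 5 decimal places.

0.20178

P(X=2) = 0.005 + 0.058 + 0.024 + 0.080 = 0.167.
P(X=4) = 0.066 + 0.010 + 0.072 + 0.022 = 0.170.
P(X ∈ {2, 4}) = 0.167 + 0.170 = 0.337; P(Y=2, X ∈ {2, 4}) = 0.058 + 0.010 = 0.068.
P(Y=2 | X ∈ {2, 4}) = 0.068/0.337 = 0.20178.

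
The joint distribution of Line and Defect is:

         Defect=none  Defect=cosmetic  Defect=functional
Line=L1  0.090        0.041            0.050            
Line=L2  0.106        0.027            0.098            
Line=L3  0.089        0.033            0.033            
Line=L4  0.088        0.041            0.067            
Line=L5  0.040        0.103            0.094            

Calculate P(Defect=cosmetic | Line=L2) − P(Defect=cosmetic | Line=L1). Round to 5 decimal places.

P(Line=L2) = 0.106 + 0.027 + 0.098 = 0.231; P(Defect=cosmetic | Line=L2) = 0.027/0.231 = 0.116883.
P(Line=L1) = 0.090 + 0.041 + 0.050 = 0.181; P(Defect=cosmetic | Line=L1) = 0.041/0.181 = 0.226519.
Difference = -0.10964.

-0.10964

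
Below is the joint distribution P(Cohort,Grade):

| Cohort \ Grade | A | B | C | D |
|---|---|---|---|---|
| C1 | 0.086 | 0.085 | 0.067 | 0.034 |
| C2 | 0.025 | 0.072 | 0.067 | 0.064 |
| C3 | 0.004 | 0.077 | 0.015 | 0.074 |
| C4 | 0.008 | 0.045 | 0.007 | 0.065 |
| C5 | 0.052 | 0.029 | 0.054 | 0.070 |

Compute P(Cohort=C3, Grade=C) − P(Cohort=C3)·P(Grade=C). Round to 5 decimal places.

P(Cohort=C3) = 0.004 + 0.077 + 0.015 + 0.074 = 0.170.
P(Grade=C) = 0.067 + 0.067 + 0.015 + 0.007 + 0.054 = 0.210.
P(Cohort=C3, Grade=C) − P(Cohort=C3)P(Grade=C) = 0.015 − 0.170×0.210 = -0.02070.

-0.02070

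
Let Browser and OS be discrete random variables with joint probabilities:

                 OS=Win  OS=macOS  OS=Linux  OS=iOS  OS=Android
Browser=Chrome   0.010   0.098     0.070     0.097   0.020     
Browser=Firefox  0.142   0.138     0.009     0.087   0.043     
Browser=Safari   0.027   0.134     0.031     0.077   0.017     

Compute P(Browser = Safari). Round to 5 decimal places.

0.28600

P(Browser=Safari) = 0.027 + 0.134 + 0.031 + 0.077 + 0.017 = 0.286.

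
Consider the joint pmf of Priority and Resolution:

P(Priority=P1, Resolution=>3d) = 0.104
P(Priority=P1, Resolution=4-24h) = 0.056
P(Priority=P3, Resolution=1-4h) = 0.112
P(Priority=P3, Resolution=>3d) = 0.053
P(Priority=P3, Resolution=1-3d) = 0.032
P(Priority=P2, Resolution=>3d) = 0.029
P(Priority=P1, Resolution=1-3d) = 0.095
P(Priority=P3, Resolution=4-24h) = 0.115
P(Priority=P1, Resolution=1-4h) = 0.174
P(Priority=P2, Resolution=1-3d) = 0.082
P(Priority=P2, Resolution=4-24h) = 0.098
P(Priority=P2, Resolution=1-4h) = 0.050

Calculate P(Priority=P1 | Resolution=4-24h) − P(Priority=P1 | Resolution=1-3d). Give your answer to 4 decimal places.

P(Resolution=4-24h) = 0.056 + 0.098 + 0.115 = 0.269; P(Priority=P1 | Resolution=4-24h) = 0.056/0.269 = 0.20818.
P(Resolution=1-3d) = 0.095 + 0.082 + 0.032 = 0.209; P(Priority=P1 | Resolution=1-3d) = 0.095/0.209 = 0.45455.
Difference = -0.2464.

-0.2464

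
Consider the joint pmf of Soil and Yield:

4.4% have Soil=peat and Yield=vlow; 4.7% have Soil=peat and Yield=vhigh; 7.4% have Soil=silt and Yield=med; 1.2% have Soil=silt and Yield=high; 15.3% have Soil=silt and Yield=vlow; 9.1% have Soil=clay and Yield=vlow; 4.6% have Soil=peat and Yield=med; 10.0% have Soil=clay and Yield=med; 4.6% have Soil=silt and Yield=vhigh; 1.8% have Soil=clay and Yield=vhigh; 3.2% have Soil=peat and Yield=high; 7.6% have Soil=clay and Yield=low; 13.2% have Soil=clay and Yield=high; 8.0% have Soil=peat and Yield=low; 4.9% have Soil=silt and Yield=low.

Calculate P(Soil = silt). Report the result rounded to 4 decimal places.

P(Soil=silt) = 0.153 + 0.049 + 0.074 + 0.012 + 0.046 = 0.334.

0.3340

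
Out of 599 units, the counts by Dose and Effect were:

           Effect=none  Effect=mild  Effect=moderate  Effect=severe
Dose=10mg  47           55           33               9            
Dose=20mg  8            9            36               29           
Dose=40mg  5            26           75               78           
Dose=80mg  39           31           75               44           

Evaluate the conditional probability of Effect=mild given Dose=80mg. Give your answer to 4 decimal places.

0.1640

Total with Dose=80mg: 39 + 31 + 75 + 44 = 189.
P(Effect=mild | Dose=80mg) = 31/189 = 0.1640.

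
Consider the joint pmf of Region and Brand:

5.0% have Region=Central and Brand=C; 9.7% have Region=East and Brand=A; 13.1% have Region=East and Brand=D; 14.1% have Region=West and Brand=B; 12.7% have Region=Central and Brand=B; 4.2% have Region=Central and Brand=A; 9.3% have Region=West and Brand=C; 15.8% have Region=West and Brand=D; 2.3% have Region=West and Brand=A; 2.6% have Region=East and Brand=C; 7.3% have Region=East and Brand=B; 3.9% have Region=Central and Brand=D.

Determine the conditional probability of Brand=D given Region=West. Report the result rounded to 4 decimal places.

0.3807

P(Region=West) = 0.023 + 0.141 + 0.093 + 0.158 = 0.415.
P(Brand=D | Region=West) = 0.158/0.415 = 0.3807.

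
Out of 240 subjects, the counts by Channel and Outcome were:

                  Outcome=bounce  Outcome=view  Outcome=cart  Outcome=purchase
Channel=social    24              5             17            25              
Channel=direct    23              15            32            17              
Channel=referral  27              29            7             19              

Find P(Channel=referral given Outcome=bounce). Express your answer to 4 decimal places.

Total with Outcome=bounce: 24 + 23 + 27 = 74.
P(Channel=referral | Outcome=bounce) = 27/74 = 0.3649.

0.3649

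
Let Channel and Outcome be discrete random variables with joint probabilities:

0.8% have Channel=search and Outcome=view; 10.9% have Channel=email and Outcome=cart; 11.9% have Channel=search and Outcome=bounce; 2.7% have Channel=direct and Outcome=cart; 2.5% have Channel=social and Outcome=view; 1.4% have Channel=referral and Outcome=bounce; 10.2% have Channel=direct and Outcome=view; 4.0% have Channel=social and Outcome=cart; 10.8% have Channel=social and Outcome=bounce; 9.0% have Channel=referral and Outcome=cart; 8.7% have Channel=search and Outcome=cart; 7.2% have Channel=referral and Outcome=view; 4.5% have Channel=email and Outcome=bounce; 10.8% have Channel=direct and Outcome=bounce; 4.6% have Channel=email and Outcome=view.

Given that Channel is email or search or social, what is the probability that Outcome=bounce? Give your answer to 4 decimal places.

P(Channel=email) = 0.045 + 0.046 + 0.109 = 0.200.
P(Channel=search) = 0.119 + 0.008 + 0.087 = 0.214.
P(Channel=social) = 0.108 + 0.025 + 0.040 = 0.173.
P(Channel ∈ {email, search, social}) = 0.200 + 0.214 + 0.173 = 0.587; P(Outcome=bounce, Channel ∈ {email, search, social}) = 0.045 + 0.119 + 0.108 = 0.272.
P(Outcome=bounce | Channel ∈ {email, search, social}) = 0.272/0.587 = 0.4634.

0.4634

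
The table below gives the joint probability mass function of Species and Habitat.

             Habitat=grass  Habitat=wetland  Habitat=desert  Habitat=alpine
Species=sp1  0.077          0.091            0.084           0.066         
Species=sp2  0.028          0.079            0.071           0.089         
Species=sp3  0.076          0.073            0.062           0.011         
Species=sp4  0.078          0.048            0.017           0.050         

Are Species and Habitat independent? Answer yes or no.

no

P(Species=sp2) = 0.267 and P(Habitat=grass) = 0.259, so their product is 0.06915, but P(Species=sp2, Habitat=grass) = 0.028. Since these differ, Species and Habitat are not independent.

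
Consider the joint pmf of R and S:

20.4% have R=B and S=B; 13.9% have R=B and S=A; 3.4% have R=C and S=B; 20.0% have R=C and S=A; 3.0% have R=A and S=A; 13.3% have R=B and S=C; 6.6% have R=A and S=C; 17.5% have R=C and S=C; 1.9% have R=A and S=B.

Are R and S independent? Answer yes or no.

no

P(R=B) = 0.476 and P(S=B) = 0.257, so their product is 0.12233, but P(R=B, S=B) = 0.204. Since these differ, R and S are not independent.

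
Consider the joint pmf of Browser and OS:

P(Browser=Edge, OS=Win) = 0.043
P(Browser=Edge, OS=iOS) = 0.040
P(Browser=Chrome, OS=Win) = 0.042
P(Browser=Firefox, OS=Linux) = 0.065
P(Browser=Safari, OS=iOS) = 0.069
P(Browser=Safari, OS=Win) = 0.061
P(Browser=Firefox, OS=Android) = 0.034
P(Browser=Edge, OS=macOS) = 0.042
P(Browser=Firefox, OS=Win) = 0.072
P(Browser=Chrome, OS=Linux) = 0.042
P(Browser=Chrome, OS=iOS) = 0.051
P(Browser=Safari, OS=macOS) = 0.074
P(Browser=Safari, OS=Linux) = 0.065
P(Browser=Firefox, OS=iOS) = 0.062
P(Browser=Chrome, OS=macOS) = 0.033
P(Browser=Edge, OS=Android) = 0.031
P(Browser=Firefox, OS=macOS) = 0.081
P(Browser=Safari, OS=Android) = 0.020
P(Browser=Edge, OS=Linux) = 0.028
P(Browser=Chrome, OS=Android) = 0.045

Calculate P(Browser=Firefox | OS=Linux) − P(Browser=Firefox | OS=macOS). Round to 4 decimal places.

P(OS=Linux) = 0.042 + 0.065 + 0.065 + 0.028 = 0.200; P(Browser=Firefox | OS=Linux) = 0.065/0.200 = 0.32500.
P(OS=macOS) = 0.033 + 0.081 + 0.074 + 0.042 = 0.230; P(Browser=Firefox | OS=macOS) = 0.081/0.230 = 0.35217.
Difference = -0.0272.

-0.0272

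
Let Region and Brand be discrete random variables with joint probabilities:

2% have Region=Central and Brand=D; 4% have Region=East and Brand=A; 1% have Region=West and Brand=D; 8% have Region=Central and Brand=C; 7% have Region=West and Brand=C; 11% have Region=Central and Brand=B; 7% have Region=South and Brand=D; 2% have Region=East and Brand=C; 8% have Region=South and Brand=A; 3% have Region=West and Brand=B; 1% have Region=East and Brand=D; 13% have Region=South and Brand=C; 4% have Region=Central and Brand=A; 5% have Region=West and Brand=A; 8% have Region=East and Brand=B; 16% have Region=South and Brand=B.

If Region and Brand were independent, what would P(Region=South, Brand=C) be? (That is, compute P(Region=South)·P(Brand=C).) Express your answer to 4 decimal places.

P(Region=South) = 0.08 + 0.16 + 0.13 + 0.07 = 0.44.
P(Brand=C) = 0.13 + 0.02 + 0.07 + 0.08 = 0.30.
Product: 0.44 × 0.30 = 0.1320.

0.1320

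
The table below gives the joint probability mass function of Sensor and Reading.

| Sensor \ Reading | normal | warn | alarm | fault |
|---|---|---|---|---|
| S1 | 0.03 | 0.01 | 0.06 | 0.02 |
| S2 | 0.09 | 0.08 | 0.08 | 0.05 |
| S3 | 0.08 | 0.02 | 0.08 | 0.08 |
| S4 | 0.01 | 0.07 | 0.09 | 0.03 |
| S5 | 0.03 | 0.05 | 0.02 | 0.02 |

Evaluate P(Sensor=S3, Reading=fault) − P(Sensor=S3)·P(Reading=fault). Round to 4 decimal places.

0.0280

P(Sensor=S3) = 0.08 + 0.02 + 0.08 + 0.08 = 0.26.
P(Reading=fault) = 0.02 + 0.05 + 0.08 + 0.03 + 0.02 = 0.20.
P(Sensor=S3, Reading=fault) − P(Sensor=S3)P(Reading=fault) = 0.08 − 0.26×0.20 = 0.0280.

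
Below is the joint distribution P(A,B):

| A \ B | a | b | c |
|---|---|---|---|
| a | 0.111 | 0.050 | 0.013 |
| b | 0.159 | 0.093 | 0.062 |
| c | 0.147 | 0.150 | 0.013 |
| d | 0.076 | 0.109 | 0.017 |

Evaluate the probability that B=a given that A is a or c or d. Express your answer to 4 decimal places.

0.4869

P(A=a) = 0.111 + 0.050 + 0.013 = 0.174.
P(A=c) = 0.147 + 0.150 + 0.013 = 0.310.
P(A=d) = 0.076 + 0.109 + 0.017 = 0.202.
P(A ∈ {a, c, d}) = 0.174 + 0.310 + 0.202 = 0.686; P(B=a, A ∈ {a, c, d}) = 0.111 + 0.147 + 0.076 = 0.334.
P(B=a | A ∈ {a, c, d}) = 0.334/0.686 = 0.4869.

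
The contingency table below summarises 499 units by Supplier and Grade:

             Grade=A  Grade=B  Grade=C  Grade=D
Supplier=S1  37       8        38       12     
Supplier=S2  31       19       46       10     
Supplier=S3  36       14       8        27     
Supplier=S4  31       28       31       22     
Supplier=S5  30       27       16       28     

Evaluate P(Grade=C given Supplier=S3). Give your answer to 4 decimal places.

0.0941

Total with Supplier=S3: 36 + 14 + 8 + 27 = 85.
P(Grade=C | Supplier=S3) = 8/85 = 0.0941.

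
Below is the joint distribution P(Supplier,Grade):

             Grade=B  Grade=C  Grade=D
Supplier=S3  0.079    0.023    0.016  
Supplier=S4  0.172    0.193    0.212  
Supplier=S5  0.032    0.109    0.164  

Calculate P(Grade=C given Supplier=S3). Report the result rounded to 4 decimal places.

0.1949

P(Supplier=S3) = 0.079 + 0.023 + 0.016 = 0.118.
P(Grade=C | Supplier=S3) = 0.023/0.118 = 0.1949.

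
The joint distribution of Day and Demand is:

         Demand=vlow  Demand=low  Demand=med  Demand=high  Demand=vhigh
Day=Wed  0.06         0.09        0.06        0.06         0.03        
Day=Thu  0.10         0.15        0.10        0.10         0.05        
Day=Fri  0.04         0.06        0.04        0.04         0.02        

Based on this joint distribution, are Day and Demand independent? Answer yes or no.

yes

Every cell satisfies P(Day,Demand) = P(Day)·P(Demand). For instance P(Day=Fri) = 0.20, P(Demand=high) = 0.20, and 0.20×0.20 = 0.04 matches the joint entry. So Day and Demand are independent.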